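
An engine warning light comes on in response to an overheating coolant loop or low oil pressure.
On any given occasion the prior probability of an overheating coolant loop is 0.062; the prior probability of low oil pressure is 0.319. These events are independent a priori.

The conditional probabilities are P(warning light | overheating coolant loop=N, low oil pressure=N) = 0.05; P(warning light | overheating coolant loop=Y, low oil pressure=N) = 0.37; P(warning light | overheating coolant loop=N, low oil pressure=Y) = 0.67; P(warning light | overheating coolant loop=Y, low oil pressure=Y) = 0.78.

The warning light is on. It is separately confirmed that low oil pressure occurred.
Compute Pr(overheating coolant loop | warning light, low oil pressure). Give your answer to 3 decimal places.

Pr(overheating coolant loop | warning light, low oil pressure) ≈ 0.071

By total probability over both values of overheating coolant loop:
  P(warning light | low oil pressure) = 0.67*0.938 + 0.78*0.062
        = 0.628460 + 0.048360 = 0.676820
Configurations with overheating coolant loop contribute 0.048360, so
  P(overheating coolant loop | warning light, low oil pressure) = 0.048360 / 0.676820 ≈ 0.071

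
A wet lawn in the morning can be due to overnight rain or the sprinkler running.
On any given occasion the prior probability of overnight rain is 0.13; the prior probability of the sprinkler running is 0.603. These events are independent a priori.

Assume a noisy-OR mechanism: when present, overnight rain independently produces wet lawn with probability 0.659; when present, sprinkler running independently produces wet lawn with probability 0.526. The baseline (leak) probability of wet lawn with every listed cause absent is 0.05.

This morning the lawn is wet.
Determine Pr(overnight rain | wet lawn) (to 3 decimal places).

Pr(overnight rain | wet lawn) ≈ 0.249

Under noisy-OR, P(wet lawn | causes) = 1 − (1−0.05)·∏(1−qᵢ) over the active causes.
Numerator (weight on configurations with overnight rain): 0.034891 + 0.066353 = 0.101244
The normalizing constant is 0.05·0.87·0.397 + 0.5497·0.87·0.603 + 0.67605·0.13·0.397 + 0.846448·0.13·0.603 = 0.406892
P(overnight rain | wet lawn) = 0.101244/0.406892 ≈ 0.249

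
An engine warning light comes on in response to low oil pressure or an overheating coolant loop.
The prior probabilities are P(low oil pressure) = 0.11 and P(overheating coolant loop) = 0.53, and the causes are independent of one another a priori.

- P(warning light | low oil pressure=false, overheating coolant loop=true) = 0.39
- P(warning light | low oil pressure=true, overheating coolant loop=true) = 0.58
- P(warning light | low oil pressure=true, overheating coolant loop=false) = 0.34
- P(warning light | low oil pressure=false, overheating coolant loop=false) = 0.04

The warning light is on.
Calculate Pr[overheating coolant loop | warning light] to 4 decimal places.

By total probability over the 4 (low oil pressure, overheating coolant loop) configurations:
  P(warning light) = 0.04×0.89×0.47 + 0.39×0.89×0.53 + 0.34×0.11×0.47 + 0.58×0.11×0.53
        = 0.016732 + 0.183963 + 0.017578 + 0.033814 = 0.252087
Configurations with overheating coolant loop contribute 0.217777, so
  P(overheating coolant loop | warning light) = 0.217777 / 0.252087 ≈ 0.8639

Pr[overheating coolant loop | warning light] ≈ 0.8639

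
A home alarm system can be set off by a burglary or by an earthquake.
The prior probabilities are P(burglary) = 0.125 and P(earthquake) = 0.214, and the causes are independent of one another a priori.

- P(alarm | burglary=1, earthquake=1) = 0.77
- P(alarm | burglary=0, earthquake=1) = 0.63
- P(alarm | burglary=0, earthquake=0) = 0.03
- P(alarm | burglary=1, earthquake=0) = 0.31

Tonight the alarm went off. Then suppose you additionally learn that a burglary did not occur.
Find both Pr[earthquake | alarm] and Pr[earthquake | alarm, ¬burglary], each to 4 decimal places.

Pr[earthquake | alarm] ≈ 0.7306; Pr[earthquake | alarm, ¬burglary] ≈ 0.8511

Sum P(alarm|·) weighted by the priors over the 4 (burglary, earthquake) configurations:
  P(alarm) = 0.03×0.875×0.786 + 0.63×0.875×0.214 + 0.31×0.125×0.786 + 0.77×0.125×0.214
        = 0.020633 + 0.117968 + 0.030458 + 0.020598 = 0.189657
Keeping only the earthquake-present terms gives 0.138566, so
  P(earthquake | alarm) = 0.138566 / 0.189657 ≈ 0.7306

Now condition on the additional information:
Weight on earthquake=true, given the evidence: 0.63*0.214 = 0.134820
Normalizer over all consistent configurations: 0.03*0.786 + 0.63*0.214 = 0.158400
Posterior = 0.134820 / 0.158400 ≈ 0.8511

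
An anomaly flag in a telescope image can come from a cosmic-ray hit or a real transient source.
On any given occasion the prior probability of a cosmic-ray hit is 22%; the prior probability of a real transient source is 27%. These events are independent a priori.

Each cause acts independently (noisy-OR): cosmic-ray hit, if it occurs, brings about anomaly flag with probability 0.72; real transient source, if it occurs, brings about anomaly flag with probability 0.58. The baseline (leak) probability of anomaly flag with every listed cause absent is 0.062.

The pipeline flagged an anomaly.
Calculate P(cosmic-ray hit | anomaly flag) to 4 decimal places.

P(cosmic-ray hit | anomaly flag) ≈ 0.5125

Under noisy-OR, P(anomaly flag | causes) = 1 − (1−0.062)·∏(1−qᵢ) over the active causes.
P(anomaly flag) = 0.062*0.78*0.73 + 0.60604*0.78*0.27 + 0.73736*0.22*0.73 + 0.889691*0.22*0.27 = 0.035303 + 0.127632 + 0.118420 + 0.052848 = 0.334203
The cosmic-ray hit-present share is 0.118420 + 0.052848 = 0.171268.
P(cosmic-ray hit | anomaly flag) = 0.171268 / 0.334203 ≈ 0.5125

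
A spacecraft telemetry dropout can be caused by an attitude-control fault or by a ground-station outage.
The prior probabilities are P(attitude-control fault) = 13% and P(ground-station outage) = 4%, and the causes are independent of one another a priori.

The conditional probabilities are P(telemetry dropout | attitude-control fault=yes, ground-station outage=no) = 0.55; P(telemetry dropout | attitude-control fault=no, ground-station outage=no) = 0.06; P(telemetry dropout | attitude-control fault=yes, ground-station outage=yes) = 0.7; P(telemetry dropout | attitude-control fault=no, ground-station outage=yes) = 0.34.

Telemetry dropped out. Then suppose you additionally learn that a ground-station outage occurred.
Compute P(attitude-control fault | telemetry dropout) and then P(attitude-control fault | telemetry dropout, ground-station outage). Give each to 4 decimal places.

P(attitude-control fault | telemetry dropout) ≈ 0.5385; P(attitude-control fault | telemetry dropout, ground-station outage) ≈ 0.2353

Sum P(telemetry dropout|·) weighted by the priors over the 4 (attitude-control fault, ground-station outage) configurations:
  P(telemetry dropout) = 0.06*0.87*0.96 + 0.34*0.87*0.04 + 0.55*0.13*0.96 + 0.7*0.13*0.04
        = 0.050112 + 0.011832 + 0.068640 + 0.003640 = 0.134224
Configurations with attitude-control fault contribute 0.072280, so
  P(attitude-control fault | telemetry dropout) = 0.072280 / 0.134224 ≈ 0.5385

Now condition on the additional information:
Weight on attitude-control fault=true, given the evidence: 0.7·0.13 = 0.091000
Denominator P(telemetry dropout | ground-station outage): 0.34·0.87 + 0.7·0.13 = 0.386800
Posterior = 0.091000 / 0.386800 ≈ 0.2353
Conditioning on ground-station outage lowers the posterior on attitude-control fault: the classic explaining-away effect in a common-effect structure.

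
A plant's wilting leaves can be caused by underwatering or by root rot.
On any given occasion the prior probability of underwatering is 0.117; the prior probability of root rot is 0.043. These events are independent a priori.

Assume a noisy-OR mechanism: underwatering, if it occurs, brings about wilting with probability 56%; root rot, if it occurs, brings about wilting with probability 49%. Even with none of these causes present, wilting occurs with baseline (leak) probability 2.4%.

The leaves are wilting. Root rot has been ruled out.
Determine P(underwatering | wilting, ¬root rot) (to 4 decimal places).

P(underwatering | wilting, ¬root rot) ≈ 0.7590

Under noisy-OR, P(wilting | causes) = 1 − (1−0.024)·∏(1−qᵢ) over the active causes.
P(wilting | ¬root rot) = 0.024·0.883 + 0.57056·0.117 = 0.021192 + 0.066756 = 0.087948
Restricting to configurations with underwatering present: 0.57056·0.117 = 0.066756.
P(underwatering | wilting, ¬root rot) = 0.066756 / 0.087948 ≈ 0.7590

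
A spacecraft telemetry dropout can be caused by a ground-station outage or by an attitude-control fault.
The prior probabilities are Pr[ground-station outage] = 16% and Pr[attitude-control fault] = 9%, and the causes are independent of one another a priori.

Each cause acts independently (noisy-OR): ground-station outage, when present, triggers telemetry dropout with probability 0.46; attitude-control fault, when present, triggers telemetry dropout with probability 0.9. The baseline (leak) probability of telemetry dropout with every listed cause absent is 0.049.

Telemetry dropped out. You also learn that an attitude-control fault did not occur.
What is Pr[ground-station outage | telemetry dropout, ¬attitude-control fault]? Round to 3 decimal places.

Under noisy-OR, P(telemetry dropout | causes) = 1 − (1−0.049)·∏(1−qᵢ) over the active causes.
For the numerator, keep only ground-station outage=true terms: 0.48646*0.16 = 0.077834
Denominator P(telemetry dropout | ¬attitude-control fault): 0.049*0.84 + 0.48646*0.16 = 0.118994
Posterior = 0.077834 / 0.118994 ≈ 0.654

Pr[ground-station outage | telemetry dropout, ¬attitude-control fault] ≈ 0.654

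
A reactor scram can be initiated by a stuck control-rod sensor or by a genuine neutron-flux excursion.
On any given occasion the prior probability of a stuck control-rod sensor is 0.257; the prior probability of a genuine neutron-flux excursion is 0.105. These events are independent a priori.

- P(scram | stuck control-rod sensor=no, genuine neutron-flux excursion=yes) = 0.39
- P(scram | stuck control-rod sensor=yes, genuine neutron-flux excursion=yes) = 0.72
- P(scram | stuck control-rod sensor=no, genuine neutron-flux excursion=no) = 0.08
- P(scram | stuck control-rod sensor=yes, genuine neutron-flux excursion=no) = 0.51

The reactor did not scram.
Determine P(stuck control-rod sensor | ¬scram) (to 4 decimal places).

P(stuck control-rod sensor | ¬scram) ≈ 0.1543

P(¬scram) = 0.92*0.743*0.895 + 0.61*0.743*0.105 + 0.49*0.257*0.895 + 0.28*0.257*0.105 = 0.611786 + 0.047589 + 0.112707 + 0.007556 = 0.779638
The stuck control-rod sensor-present share is 0.112707 + 0.007556 = 0.120263.
Hence the posterior is 0.120263/0.779638 ≈ 0.1543.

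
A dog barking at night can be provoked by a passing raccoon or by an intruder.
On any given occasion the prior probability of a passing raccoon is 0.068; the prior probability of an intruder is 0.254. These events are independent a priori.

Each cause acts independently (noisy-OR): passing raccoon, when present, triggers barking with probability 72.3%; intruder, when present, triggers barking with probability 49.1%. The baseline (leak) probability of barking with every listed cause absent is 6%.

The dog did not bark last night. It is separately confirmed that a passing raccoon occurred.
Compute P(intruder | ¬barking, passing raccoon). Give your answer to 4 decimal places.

P(intruder | ¬barking, passing raccoon) ≈ 0.1477

Under noisy-OR, P(barking | causes) = 1 − (1−0.06)·∏(1−qᵢ) over the active causes.
By total probability over both values of intruder:
  P(¬barking | passing raccoon) = 0.26038*0.746 + 0.132533*0.254
        = 0.194243 + 0.033663 = 0.227906
Keeping only the intruder-present terms gives 0.033663, so
  P(intruder | ¬barking, passing raccoon) = 0.033663 / 0.227906 ≈ 0.1477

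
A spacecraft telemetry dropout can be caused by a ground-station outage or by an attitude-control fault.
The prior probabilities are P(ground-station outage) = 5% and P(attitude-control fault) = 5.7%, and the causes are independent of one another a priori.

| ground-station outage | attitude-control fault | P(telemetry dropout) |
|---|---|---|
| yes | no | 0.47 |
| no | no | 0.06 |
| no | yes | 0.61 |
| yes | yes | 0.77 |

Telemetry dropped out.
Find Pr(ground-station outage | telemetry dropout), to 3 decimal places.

Pr(ground-station outage | telemetry dropout) ≈ 0.219

P(telemetry dropout) = 0.06*0.95*0.943 + 0.61*0.95*0.057 + 0.47*0.05*0.943 + 0.77*0.05*0.057 = 0.053751 + 0.033032 + 0.022160 + 0.002195 = 0.111138
Of this, 0.024355 comes from 0.022160 + 0.002195 (the ground-station outage=true cases).
So P(ground-station outage | telemetry dropout) = 0.024355/0.111138 ≈ 0.219.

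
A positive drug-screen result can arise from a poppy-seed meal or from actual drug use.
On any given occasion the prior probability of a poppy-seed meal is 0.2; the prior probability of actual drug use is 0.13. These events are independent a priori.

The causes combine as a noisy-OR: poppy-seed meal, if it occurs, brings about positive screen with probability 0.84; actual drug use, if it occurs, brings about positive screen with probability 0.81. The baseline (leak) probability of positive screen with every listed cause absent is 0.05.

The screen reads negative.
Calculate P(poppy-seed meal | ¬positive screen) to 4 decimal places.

P(poppy-seed meal | ¬positive screen) ≈ 0.0385

Under noisy-OR, P(positive screen | causes) = 1 − (1−0.05)·∏(1−qᵢ) over the active causes.
P(¬positive screen) = 0.95*0.8*0.87 + 0.1805*0.8*0.13 + 0.152*0.2*0.87 + 0.02888*0.2*0.13 = 0.661200 + 0.018772 + 0.026448 + 0.000751 = 0.707171
Restricting to configurations with poppy-seed meal present: 0.026448 + 0.000751 = 0.027199.
So P(poppy-seed meal | ¬positive screen) = 0.027199/0.707171 ≈ 0.0385.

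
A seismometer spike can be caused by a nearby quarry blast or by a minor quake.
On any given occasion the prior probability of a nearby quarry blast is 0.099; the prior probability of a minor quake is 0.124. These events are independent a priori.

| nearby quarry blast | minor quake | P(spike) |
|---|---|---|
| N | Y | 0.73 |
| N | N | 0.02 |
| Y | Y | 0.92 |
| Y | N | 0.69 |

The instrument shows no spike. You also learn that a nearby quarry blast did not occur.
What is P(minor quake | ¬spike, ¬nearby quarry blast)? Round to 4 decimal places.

P(minor quake | ¬spike, ¬nearby quarry blast) ≈ 0.0375

Enumerate both values of minor quake and weight by the priors:
  P(¬spike | ¬nearby quarry blast) = 0.98×0.876 + 0.27×0.124
        = 0.858480 + 0.033480 = 0.891960
Keeping only the minor quake-present terms gives 0.033480, so
  P(minor quake | ¬spike, ¬nearby quarry blast) = 0.033480 / 0.891960 ≈ 0.0375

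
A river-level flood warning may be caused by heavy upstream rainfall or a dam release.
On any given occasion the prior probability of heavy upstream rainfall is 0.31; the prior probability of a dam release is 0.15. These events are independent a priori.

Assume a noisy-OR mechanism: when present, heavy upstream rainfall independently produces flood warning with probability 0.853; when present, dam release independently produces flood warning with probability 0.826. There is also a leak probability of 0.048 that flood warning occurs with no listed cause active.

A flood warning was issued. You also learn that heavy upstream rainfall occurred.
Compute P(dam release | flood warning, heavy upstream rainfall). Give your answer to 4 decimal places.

Under noisy-OR, P(flood warning | causes) = 1 − (1−0.048)·∏(1−qᵢ) over the active causes.
Weight on dam release=true, given the evidence: 0.97565×0.15 = 0.146347
The normalizing constant is 0.860056×0.85 + 0.97565×0.15 = 0.877395
P(dam release | flood warning, heavy upstream rainfall) = 0.146347/0.877395 ≈ 0.1668

P(dam release | flood warning, heavy upstream rainfall) ≈ 0.1668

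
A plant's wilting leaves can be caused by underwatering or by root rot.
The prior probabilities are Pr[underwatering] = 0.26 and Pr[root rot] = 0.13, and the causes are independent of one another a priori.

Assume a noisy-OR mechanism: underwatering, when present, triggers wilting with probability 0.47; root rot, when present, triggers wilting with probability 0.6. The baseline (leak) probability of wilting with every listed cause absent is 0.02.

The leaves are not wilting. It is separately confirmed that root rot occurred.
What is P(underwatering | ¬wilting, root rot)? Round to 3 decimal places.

Under noisy-OR, P(wilting | causes) = 1 − (1−0.02)·∏(1−qᵢ) over the active causes.
P(¬wilting | root rot) = 0.392×0.74 + 0.20776×0.26 = 0.290080 + 0.054018 = 0.344098
Restricting to configurations with underwatering present: 0.20776×0.26 = 0.054018.
So P(underwatering | ¬wilting, root rot) = 0.054018/0.344098 ≈ 0.157.

P(underwatering | ¬wilting, root rot) ≈ 0.157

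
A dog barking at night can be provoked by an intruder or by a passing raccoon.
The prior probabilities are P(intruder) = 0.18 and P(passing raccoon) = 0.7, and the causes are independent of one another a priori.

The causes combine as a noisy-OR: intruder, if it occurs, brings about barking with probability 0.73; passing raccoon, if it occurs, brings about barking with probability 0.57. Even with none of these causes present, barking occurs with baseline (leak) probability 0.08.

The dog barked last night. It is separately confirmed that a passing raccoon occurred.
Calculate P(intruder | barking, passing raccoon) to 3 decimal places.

P(intruder | barking, passing raccoon) ≈ 0.245

Under noisy-OR, P(barking | causes) = 1 − (1−0.08)·∏(1−qᵢ) over the active causes.
Numerator (weight on configurations with intruder): 0.893188*0.18 = 0.160774
The normalizing constant is 0.6044*0.82 + 0.893188*0.18 = 0.656382
P(intruder | barking, passing raccoon) = 0.160774/0.656382 ≈ 0.245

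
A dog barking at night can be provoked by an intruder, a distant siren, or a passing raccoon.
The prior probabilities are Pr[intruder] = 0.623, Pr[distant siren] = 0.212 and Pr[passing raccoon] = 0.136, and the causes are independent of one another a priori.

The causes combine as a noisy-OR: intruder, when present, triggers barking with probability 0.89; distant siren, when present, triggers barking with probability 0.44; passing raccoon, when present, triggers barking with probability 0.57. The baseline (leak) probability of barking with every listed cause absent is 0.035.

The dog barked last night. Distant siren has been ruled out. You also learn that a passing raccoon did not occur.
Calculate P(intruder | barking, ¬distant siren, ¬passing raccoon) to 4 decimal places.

Under noisy-OR, P(barking | causes) = 1 − (1−0.035)·∏(1−qᵢ) over the active causes.
For the numerator, keep only intruder=true terms: 0.89385·0.623 = 0.556869
Normalizer over all consistent configurations: 0.035·0.377 + 0.89385·0.623 = 0.570064
P(intruder | barking, ¬distant siren, ¬passing raccoon) = 0.556869/0.570064 ≈ 0.9769

P(intruder | barking, ¬distant siren, ¬passing raccoon) ≈ 0.9769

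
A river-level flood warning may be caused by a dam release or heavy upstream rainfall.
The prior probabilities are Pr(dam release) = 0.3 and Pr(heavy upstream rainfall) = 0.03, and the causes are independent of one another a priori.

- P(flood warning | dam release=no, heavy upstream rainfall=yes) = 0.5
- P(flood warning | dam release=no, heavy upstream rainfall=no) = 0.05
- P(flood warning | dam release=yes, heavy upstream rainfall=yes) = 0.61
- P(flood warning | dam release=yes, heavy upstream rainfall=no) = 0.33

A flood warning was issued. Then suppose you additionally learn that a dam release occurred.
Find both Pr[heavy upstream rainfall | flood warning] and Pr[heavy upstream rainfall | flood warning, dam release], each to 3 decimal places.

Numerator (weight on configurations with heavy upstream rainfall): 0.010500 + 0.005490 = 0.015990
Denominator P(flood warning): 0.05×0.7×0.97 + 0.5×0.7×0.03 + 0.33×0.3×0.97 + 0.61×0.3×0.03 = 0.145970
P(heavy upstream rainfall | flood warning) = 0.015990/0.145970 ≈ 0.110

Now also conditioning on dam release=true:
P(flood warning | dam release) = 0.33×0.97 + 0.61×0.03 = 0.320100 + 0.018300 = 0.338400
Of this, 0.018300 comes from 0.61×0.03 (the heavy upstream rainfall=true cases).
Hence the posterior is 0.018300/0.338400 ≈ 0.054.
The drop from 0.110 to 0.054 is the explaining-away (discounting) effect.

Pr[heavy upstream rainfall | flood warning] ≈ 0.110; Pr[heavy upstream rainfall | flood warning, dam release] ≈ 0.054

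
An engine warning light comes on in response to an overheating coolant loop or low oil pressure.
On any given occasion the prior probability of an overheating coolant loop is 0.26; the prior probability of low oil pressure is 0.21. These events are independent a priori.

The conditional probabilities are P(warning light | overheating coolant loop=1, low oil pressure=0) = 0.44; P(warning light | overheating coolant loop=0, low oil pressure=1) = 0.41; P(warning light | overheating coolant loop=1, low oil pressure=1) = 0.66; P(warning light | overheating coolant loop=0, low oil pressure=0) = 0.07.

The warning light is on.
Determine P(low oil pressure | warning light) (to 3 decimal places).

P(low oil pressure | warning light) ≈ 0.432

Weight on low oil pressure=true, given the evidence: 0.063714 + 0.036036 = 0.099750
Denominator P(warning light): 0.07*0.74*0.79 + 0.41*0.74*0.21 + 0.44*0.26*0.79 + 0.66*0.26*0.21 = 0.231048
Posterior = 0.099750 / 0.231048 ≈ 0.432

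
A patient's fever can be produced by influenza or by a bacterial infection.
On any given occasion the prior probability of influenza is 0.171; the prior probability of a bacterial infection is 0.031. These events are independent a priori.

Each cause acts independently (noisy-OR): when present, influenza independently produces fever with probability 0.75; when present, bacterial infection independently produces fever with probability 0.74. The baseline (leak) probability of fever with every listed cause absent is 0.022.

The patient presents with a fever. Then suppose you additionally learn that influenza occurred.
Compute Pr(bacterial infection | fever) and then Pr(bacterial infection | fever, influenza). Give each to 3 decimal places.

Under noisy-OR, P(fever | causes) = 1 − (1−0.022)·∏(1−qᵢ) over the active causes.
P(fever) = 0.022*0.829*0.969 + 0.74572*0.829*0.031 + 0.7555*0.171*0.969 + 0.93643*0.171*0.031 = 0.017673 + 0.019164 + 0.125186 + 0.004964 = 0.166987
The bacterial infection-present share is 0.019164 + 0.004964 = 0.024128.
P(bacterial infection | fever) = 0.024128 / 0.166987 ≈ 0.144

With the extra evidence:
For the numerator, keep only bacterial infection=true terms: 0.93643*0.031 = 0.029029
The normalizing constant is 0.7555*0.969 + 0.93643*0.031 = 0.761108
Posterior = 0.029029 / 0.761108 ≈ 0.038

Pr(bacterial infection | fever) ≈ 0.144; Pr(bacterial infection | fever, influenza) ≈ 0.038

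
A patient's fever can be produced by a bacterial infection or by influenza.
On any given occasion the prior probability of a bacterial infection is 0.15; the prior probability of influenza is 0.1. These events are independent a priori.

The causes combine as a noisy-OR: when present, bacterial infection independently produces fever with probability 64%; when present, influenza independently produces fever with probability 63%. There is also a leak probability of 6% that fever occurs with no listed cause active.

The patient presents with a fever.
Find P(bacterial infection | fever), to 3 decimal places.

P(bacterial infection | fever) ≈ 0.503

Under noisy-OR, P(fever | causes) = 1 − (1−0.06)·∏(1−qᵢ) over the active causes.
Weight on bacterial infection=true, given the evidence: 0.089316 + 0.013122 = 0.102438
The normalizing constant is 0.06×0.85×0.9 + 0.6522×0.85×0.1 + 0.6616×0.15×0.9 + 0.874792×0.15×0.1 = 0.203775
P(bacterial infection | fever) = 0.102438/0.203775 ≈ 0.503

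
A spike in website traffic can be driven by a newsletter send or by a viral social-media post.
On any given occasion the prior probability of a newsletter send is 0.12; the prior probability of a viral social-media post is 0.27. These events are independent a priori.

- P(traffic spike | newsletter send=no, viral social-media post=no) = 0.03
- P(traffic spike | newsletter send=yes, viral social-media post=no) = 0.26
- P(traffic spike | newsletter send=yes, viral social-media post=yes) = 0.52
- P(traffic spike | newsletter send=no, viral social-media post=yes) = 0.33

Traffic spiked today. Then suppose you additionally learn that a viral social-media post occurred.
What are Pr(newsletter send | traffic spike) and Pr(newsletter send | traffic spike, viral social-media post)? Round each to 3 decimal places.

P(traffic spike) = 0.03*0.88*0.73 + 0.33*0.88*0.27 + 0.26*0.12*0.73 + 0.52*0.12*0.27 = 0.019272 + 0.078408 + 0.022776 + 0.016848 = 0.137304
Of this, 0.039624 comes from 0.022776 + 0.016848 (the newsletter send=true cases).
Hence the posterior is 0.039624/0.137304 ≈ 0.289.

With the extra evidence:
For the numerator, keep only newsletter send=true terms: 0.52×0.12 = 0.062400
The normalizing constant is 0.33×0.88 + 0.52×0.12 = 0.352800
Posterior = 0.062400 / 0.352800 ≈ 0.177

Pr(newsletter send | traffic spike) ≈ 0.289; Pr(newsletter send | traffic spike, viral social-media post) ≈ 0.177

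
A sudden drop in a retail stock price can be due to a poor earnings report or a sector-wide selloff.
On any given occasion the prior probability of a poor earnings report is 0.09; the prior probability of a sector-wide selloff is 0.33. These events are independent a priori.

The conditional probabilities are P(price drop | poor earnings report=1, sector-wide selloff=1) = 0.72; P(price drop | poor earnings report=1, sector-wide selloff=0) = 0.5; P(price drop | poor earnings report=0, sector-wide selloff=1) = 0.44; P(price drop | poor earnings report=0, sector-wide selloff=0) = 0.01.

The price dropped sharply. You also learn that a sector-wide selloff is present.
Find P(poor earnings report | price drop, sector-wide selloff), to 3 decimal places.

Enumerate both values of poor earnings report and weight by the priors:
  P(price drop | sector-wide selloff) = 0.44*0.91 + 0.72*0.09
        = 0.400400 + 0.064800 = 0.465200
The terms with poor earnings report present sum to 0.064800, so
  P(poor earnings report | price drop, sector-wide selloff) = 0.064800 / 0.465200 ≈ 0.139

P(poor earnings report | price drop, sector-wide selloff) ≈ 0.139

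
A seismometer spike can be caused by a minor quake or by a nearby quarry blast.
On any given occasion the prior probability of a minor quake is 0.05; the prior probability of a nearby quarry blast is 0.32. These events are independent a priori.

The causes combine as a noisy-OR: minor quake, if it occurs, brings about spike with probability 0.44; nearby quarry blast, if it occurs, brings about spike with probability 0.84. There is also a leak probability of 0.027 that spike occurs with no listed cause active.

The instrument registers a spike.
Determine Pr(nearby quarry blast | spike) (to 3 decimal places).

Pr(nearby quarry blast | spike) ≈ 0.892

Under noisy-OR, P(spike | causes) = 1 − (1−0.027)·∏(1−qᵢ) over the active causes.
Enumerate the 4 (minor quake, nearby quarry blast) configurations and weight by the priors:
  P(spike) = 0.027·0.95·0.68 + 0.84432·0.95·0.32 + 0.45512·0.05·0.68 + 0.912819·0.05·0.32
        = 0.017442 + 0.256673 + 0.015474 + 0.014605 = 0.304194
Configurations with nearby quarry blast contribute 0.271278, so
  P(nearby quarry blast | spike) = 0.271278 / 0.304194 ≈ 0.892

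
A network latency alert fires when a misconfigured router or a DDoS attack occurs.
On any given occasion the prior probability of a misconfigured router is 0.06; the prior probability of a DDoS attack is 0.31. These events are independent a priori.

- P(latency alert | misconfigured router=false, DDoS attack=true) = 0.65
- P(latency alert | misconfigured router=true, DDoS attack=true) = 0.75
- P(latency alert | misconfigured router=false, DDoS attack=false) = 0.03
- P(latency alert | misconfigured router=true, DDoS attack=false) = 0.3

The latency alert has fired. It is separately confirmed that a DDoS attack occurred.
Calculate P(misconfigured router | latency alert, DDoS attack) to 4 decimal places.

P(misconfigured router | latency alert, DDoS attack) ≈ 0.0686

By total probability over both values of misconfigured router:
  P(latency alert | DDoS attack) = 0.65·0.94 + 0.75·0.06
        = 0.611000 + 0.045000 = 0.656000
Keeping only the misconfigured router-present terms gives 0.045000, so
  P(misconfigured router | latency alert, DDoS attack) = 0.045000 / 0.656000 ≈ 0.0686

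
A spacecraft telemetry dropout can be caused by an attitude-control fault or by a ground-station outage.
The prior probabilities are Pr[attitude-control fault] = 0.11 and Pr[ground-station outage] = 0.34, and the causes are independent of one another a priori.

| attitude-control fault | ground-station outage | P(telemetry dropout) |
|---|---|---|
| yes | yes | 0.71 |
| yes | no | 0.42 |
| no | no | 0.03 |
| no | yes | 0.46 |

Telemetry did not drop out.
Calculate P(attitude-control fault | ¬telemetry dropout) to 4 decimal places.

Enumerate the 4 (attitude-control fault, ground-station outage) configurations and weight by the priors:
  P(¬telemetry dropout) = 0.97·0.89·0.66 + 0.54·0.89·0.34 + 0.58·0.11·0.66 + 0.29·0.11·0.34
        = 0.569778 + 0.163404 + 0.042108 + 0.010846 = 0.786136
Configurations with attitude-control fault contribute 0.052954, so
  P(attitude-control fault | ¬telemetry dropout) = 0.052954 / 0.786136 ≈ 0.0674

P(attitude-control fault | ¬telemetry dropout) ≈ 0.0674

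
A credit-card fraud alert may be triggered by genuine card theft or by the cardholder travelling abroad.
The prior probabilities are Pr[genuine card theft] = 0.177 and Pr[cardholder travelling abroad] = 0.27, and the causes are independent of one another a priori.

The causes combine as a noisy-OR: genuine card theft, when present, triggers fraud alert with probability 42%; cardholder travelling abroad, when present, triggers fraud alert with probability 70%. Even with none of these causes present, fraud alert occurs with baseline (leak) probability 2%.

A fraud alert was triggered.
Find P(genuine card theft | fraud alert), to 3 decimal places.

Under noisy-OR, P(fraud alert | causes) = 1 − (1−0.02)·∏(1−qᵢ) over the active causes.
For the numerator, keep only genuine card theft=true terms: 0.055767 + 0.039641 = 0.095408
Normalizer over all consistent configurations: 0.02·0.823·0.73 + 0.706·0.823·0.27 + 0.4316·0.177·0.73 + 0.82948·0.177·0.27 = 0.264304
Posterior = 0.095408 / 0.264304 ≈ 0.361

P(genuine card theft | fraud alert) ≈ 0.361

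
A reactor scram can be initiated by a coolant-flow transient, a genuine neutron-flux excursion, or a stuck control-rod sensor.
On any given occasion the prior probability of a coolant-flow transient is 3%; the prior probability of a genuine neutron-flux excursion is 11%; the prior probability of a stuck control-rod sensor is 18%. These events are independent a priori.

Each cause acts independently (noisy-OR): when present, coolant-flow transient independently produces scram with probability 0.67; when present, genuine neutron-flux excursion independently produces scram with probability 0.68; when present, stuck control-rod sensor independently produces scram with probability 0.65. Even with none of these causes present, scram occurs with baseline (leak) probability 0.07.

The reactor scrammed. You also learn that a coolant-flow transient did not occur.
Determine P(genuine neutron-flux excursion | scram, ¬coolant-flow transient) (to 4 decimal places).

Under noisy-OR, P(scram | causes) = 1 − (1−0.07)·∏(1−qᵢ) over the active causes.
Numerator (weight on configurations with genuine neutron-flux excursion): 0.063356 + 0.017738 = 0.081094
Normalizer over all consistent configurations: 0.07·0.89·0.82 + 0.6745·0.89·0.18 + 0.7024·0.11·0.82 + 0.89584·0.11·0.18 = 0.240235
P(genuine neutron-flux excursion | scram, ¬coolant-flow transient) = 0.081094/0.240235 ≈ 0.3376

P(genuine neutron-flux excursion | scram, ¬coolant-flow transient) ≈ 0.3376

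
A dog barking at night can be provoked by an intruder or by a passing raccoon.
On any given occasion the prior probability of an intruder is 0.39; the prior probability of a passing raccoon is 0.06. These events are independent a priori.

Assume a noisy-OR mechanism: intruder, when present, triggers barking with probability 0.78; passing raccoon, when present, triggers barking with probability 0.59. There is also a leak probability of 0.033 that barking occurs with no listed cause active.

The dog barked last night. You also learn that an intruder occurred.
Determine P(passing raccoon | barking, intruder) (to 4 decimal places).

Under noisy-OR, P(barking | causes) = 1 − (1−0.033)·∏(1−qᵢ) over the active causes.
By total probability over both values of passing raccoon:
  P(barking | intruder) = 0.78726*0.94 + 0.912777*0.06
        = 0.740024 + 0.054767 = 0.794791
The terms with passing raccoon present sum to 0.054767, so
  P(passing raccoon | barking, intruder) = 0.054767 / 0.794791 ≈ 0.0689

P(passing raccoon | barking, intruder) ≈ 0.0689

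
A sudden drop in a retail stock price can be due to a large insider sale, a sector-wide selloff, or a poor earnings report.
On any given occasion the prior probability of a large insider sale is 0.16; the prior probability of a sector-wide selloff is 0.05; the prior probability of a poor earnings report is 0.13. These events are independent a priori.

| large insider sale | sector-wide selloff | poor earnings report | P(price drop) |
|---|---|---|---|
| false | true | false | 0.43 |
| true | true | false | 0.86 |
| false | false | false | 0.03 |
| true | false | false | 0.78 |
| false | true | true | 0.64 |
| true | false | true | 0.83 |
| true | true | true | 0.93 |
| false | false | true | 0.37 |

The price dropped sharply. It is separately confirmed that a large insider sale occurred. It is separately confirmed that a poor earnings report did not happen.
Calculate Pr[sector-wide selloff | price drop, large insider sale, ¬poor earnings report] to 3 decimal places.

By total probability over both values of sector-wide selloff:
  P(price drop | large insider sale, ¬poor earnings report) = 0.78·0.95 + 0.86·0.05
        = 0.741000 + 0.043000 = 0.784000
Configurations with sector-wide selloff contribute 0.043000, so
  P(sector-wide selloff | price drop, large insider sale, ¬poor earnings report) = 0.043000 / 0.784000 ≈ 0.055

Pr[sector-wide selloff | price drop, large insider sale, ¬poor earnings report] ≈ 0.055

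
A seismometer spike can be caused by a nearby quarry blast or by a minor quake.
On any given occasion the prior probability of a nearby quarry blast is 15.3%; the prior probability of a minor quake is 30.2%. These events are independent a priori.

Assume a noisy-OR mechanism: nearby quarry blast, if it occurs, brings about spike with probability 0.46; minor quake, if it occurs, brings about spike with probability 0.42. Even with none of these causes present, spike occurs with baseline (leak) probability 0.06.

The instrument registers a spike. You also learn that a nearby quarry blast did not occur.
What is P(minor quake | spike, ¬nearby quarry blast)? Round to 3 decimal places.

P(minor quake | spike, ¬nearby quarry blast) ≈ 0.766

Under noisy-OR, P(spike | causes) = 1 − (1−0.06)·∏(1−qᵢ) over the active causes.
Sum P(spike|·) weighted by the priors over both values of minor quake:
  P(spike | ¬nearby quarry blast) = 0.06*0.698 + 0.4548*0.302
        = 0.041880 + 0.137350 = 0.179230
Keeping only the minor quake-present terms gives 0.137350, so
  P(minor quake | spike, ¬nearby quarry blast) = 0.137350 / 0.179230 ≈ 0.766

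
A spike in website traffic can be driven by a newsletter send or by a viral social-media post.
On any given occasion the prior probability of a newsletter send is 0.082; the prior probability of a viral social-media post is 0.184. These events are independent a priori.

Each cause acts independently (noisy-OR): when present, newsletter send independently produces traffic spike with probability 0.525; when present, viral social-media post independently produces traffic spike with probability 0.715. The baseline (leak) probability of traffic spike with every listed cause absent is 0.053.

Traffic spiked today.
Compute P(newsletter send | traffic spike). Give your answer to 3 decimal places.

P(newsletter send | traffic spike) ≈ 0.235

Under noisy-OR, P(traffic spike | causes) = 1 − (1−0.053)·∏(1−qᵢ) over the active causes.
Numerator (weight on configurations with newsletter send): 0.036813 + 0.013154 = 0.049967
Normalizer over all consistent configurations: 0.053*0.918*0.816 + 0.730105*0.918*0.184 + 0.550175*0.082*0.816 + 0.8718*0.082*0.184 = 0.212992
P(newsletter send | traffic spike) = 0.049967/0.212992 ≈ 0.235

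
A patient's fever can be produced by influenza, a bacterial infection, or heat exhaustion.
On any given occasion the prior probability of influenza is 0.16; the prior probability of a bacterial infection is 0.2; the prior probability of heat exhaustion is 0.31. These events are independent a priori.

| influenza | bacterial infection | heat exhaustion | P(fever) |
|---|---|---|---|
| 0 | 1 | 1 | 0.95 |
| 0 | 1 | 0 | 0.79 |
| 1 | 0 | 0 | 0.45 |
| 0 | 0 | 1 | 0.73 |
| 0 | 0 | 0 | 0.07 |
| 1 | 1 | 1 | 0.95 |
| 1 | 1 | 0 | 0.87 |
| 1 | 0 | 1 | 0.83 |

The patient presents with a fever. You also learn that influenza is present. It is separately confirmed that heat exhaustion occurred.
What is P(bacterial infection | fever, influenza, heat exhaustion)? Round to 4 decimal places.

By total probability over both values of bacterial infection:
  P(fever | influenza, heat exhaustion) = 0.83·0.8 + 0.95·0.2
        = 0.664000 + 0.190000 = 0.854000
The terms with bacterial infection present sum to 0.190000, so
  P(bacterial infection | fever, influenza, heat exhaustion) = 0.190000 / 0.854000 ≈ 0.2225

P(bacterial infection | fever, influenza, heat exhaustion) ≈ 0.2225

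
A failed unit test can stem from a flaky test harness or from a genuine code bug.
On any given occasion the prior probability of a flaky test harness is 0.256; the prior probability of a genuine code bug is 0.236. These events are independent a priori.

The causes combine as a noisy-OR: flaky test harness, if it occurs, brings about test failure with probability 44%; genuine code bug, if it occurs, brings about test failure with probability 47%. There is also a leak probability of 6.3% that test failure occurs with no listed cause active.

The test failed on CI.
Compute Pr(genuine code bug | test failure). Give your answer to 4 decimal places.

Pr(genuine code bug | test failure) ≈ 0.5062

Under noisy-OR, P(test failure | causes) = 1 − (1−0.063)·∏(1−qᵢ) over the active causes.
P(test failure) = 0.063*0.744*0.764 + 0.50339*0.744*0.236 + 0.47528*0.256*0.764 + 0.721898*0.256*0.236 = 0.035810 + 0.088387 + 0.092957 + 0.043614 = 0.260768
Of this, 0.132001 comes from 0.088387 + 0.043614 (the genuine code bug=true cases).
P(genuine code bug | test failure) = 0.132001 / 0.260768 ≈ 0.5062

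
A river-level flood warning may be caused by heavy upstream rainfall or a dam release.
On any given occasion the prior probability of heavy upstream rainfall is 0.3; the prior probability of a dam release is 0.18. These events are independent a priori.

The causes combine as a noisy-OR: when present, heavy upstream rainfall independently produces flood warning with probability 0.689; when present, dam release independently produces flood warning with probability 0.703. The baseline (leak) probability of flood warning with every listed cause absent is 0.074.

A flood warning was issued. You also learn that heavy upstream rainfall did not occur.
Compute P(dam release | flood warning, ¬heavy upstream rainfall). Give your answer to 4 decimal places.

P(dam release | flood warning, ¬heavy upstream rainfall) ≈ 0.6826

Under noisy-OR, P(flood warning | causes) = 1 − (1−0.074)·∏(1−qᵢ) over the active causes.
P(flood warning | ¬heavy upstream rainfall) = 0.074*0.82 + 0.724978*0.18 = 0.060680 + 0.130496 = 0.191176
Restricting to configurations with dam release present: 0.724978*0.18 = 0.130496.
Hence the posterior is 0.130496/0.191176 ≈ 0.6826.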